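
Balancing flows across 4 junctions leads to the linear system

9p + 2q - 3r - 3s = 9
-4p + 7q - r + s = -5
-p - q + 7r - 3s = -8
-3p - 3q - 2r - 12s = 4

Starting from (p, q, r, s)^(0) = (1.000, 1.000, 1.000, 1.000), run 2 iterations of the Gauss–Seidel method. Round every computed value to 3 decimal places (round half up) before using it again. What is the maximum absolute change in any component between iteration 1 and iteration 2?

0.890

Iteration 1:
  p = (9 - (2)·1.000 - (-3)·1.000 - (-3)·1.000) / (9) = 1.444
  q = (-5 - (-4)·1.444 - (-1)·1.000 - (1)·1.000) / (7) = 0.111
  r = (-8 - (-1)·1.444 - (-1)·0.111 - (-3)·1.000) / (7) = -0.492
  s = (4 - (-3)·1.444 - (-3)·0.111 - (-2)·-0.492) / (-12) = -0.640
Iteration 2:
  p = (9 - (2)·0.111 - (-3)·-0.492 - (-3)·-0.640) / (9) = 0.598
  q = (-5 - (-4)·0.598 - (-1)·-0.492 - (1)·-0.640) / (7) = -0.351
  r = (-8 - (-1)·0.598 - (-1)·-0.351 - (-3)·-0.640) / (7) = -1.382
  s = (4 - (-3)·0.598 - (-3)·-0.351 - (-2)·-1.382) / (-12) = -0.165
Change: (-0.846, -0.462, -0.890, 0.475) → max |·| = 0.890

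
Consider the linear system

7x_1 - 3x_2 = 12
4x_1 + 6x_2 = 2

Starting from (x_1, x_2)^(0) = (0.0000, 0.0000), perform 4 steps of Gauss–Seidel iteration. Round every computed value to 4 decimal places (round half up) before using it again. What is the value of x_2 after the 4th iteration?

Iteration 1:
  x_1 = (12 - (-3)·0.0000) / (7) = 1.7143
  x_2 = (2 - (4)·1.7143) / (6) = -0.8095
Iteration 2:
  x_1 = (12 - (-3)·-0.8095) / (7) = 1.3674
  x_2 = (2 - (4)·1.3674) / (6) = -0.5783
Iteration 3:
  x_1 = (12 - (-3)·-0.5783) / (7) = 1.4664
  x_2 = (2 - (4)·1.4664) / (6) = -0.6443
Iteration 4:
  x_1 = (12 - (-3)·-0.6443) / (7) = 1.4382
  x_2 = (2 - (4)·1.4382) / (6) = -0.6255

-0.6255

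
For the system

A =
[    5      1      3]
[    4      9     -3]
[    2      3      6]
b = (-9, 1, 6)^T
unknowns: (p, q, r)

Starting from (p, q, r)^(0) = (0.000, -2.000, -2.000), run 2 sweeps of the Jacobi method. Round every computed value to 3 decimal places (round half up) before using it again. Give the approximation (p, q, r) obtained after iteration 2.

Iteration 1:
  p = (-9 - (1)·-2.000 - (3)·-2.000) / (5) = -0.200
  q = (1 - (4)·0.000 - (-3)·-2.000) / (9) = -0.556
  r = (6 - (2)·0.000 - (3)·-2.000) / (6) = 2.000
Iteration 2:
  p = (-9 - (1)·-0.556 - (3)·2.000) / (5) = -2.889
  q = (1 - (4)·-0.200 - (-3)·2.000) / (9) = 0.867
  r = (6 - (2)·-0.200 - (3)·-0.556) / (6) = 1.345

(-2.889, 0.867, 1.345)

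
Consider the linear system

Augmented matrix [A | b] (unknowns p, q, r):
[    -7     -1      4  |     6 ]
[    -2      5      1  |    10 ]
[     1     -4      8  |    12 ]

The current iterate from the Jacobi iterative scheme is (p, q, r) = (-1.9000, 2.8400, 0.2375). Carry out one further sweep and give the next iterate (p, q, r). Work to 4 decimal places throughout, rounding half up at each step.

(-1.1271, 1.1925, 3.1575)

One sweep:
  p = (6 - (-1)·2.8400 - (4)·0.2375) / (-7) = -1.1271
  q = (10 - (-2)·-1.9000 - (1)·0.2375) / (5) = 1.1925
  r = (12 - (1)·-1.9000 - (-4)·2.8400) / (8) = 3.1575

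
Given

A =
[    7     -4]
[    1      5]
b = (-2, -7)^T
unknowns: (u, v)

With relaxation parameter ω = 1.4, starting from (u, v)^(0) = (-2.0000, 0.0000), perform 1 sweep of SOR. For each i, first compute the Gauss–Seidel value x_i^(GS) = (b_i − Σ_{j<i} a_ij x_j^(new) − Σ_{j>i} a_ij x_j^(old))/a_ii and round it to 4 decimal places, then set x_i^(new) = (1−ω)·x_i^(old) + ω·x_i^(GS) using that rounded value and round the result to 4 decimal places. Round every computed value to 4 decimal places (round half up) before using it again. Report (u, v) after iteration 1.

(0.4000, -2.0720)

Iteration 1:
  u: GS value = (-2 - (-4)·0.0000) / (7) = -0.2857;  u ← (1−ω)·-2.0000 + ω·-0.2857 = 0.4000
  v: GS value = (-7 - (1)·0.4000) / (5) = -1.4800;  v ← (1−ω)·0.0000 + ω·-1.4800 = -2.0720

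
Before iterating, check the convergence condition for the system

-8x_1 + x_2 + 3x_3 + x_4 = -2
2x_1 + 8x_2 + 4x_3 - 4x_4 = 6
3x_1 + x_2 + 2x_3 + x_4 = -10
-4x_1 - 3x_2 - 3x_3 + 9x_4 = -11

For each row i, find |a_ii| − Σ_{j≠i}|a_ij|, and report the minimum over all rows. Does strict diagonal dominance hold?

row 1: |-8| − (1+3+1) = 3
row 2: |8| − (2+4+4) = -2
row 3: |2| − (3+1+1) = -3
row 4: |9| − (4+3+3) = -1
minimum over rows = -3 → not strictly diagonally dominant

-3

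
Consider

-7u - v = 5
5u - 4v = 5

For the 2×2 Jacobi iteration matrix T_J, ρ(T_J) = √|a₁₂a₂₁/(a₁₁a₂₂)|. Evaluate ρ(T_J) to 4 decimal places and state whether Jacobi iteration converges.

0.4226

a₁₂a₂₁/(a₁₁a₂₂) = (-1)·(5) / ((-7)·(-4)) = -0.178571
ρ = √|-0.178571| = √0.178571 = 0.4226
ρ < 1, so Jacobi converges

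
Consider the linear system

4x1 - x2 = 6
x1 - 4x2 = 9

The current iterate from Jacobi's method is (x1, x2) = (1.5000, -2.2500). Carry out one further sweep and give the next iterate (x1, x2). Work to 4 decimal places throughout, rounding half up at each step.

(0.9375, -1.8750)

One sweep:
  x1 = (6 - (-1)·-2.2500) / (4) = 0.9375
  x2 = (9 - (1)·1.5000) / (-4) = -1.8750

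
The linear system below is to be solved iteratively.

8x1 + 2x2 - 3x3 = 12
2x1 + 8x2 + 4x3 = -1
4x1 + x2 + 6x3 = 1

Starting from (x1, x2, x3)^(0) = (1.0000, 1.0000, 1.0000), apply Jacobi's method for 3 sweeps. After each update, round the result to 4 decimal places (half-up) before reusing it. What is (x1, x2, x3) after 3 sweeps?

(1.2604, -0.1068, -0.7795)

Iteration 1:
  x1 = (12 - (2)·1.0000 - (-3)·1.0000) / (8) = 1.6250
  x2 = (-1 - (2)·1.0000 - (4)·1.0000) / (8) = -0.8750
  x3 = (1 - (4)·1.0000 - (1)·1.0000) / (6) = -0.6667
Iteration 2:
  x1 = (12 - (2)·-0.8750 - (-3)·-0.6667) / (8) = 1.4687
  x2 = (-1 - (2)·1.6250 - (4)·-0.6667) / (8) = -0.1979
  x3 = (1 - (4)·1.6250 - (1)·-0.8750) / (6) = -0.7708
Iteration 3:
  x1 = (12 - (2)·-0.1979 - (-3)·-0.7708) / (8) = 1.2604
  x2 = (-1 - (2)·1.4687 - (4)·-0.7708) / (8) = -0.1068
  x3 = (1 - (4)·1.4687 - (1)·-0.1979) / (6) = -0.7795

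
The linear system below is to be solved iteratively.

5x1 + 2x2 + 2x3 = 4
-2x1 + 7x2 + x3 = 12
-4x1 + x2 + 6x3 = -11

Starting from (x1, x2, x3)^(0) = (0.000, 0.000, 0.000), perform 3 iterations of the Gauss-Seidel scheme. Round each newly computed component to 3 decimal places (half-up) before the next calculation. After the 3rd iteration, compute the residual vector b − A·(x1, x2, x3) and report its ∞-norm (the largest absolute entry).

Iteration 1:
  x1 = (4 - (2)·0.000 - (2)·0.000) / (5) = 0.800
  x2 = (12 - (-2)·0.800 - (1)·0.000) / (7) = 1.943
  x3 = (-11 - (-4)·0.800 - (1)·1.943) / (6) = -1.624
Iteration 2:
  x1 = (4 - (2)·1.943 - (2)·-1.624) / (5) = 0.672
  x2 = (12 - (-2)·0.672 - (1)·-1.624) / (7) = 2.138
  x3 = (-11 - (-4)·0.672 - (1)·2.138) / (6) = -1.742
Iteration 3:
  x1 = (4 - (2)·2.138 - (2)·-1.742) / (5) = 0.642
  x2 = (12 - (-2)·0.642 - (1)·-1.742) / (7) = 2.147
  x3 = (-11 - (-4)·0.642 - (1)·2.147) / (6) = -1.763
Residual b − A·x = (0.022, 0.018, -0.001); ∞-norm = 0.022

0.022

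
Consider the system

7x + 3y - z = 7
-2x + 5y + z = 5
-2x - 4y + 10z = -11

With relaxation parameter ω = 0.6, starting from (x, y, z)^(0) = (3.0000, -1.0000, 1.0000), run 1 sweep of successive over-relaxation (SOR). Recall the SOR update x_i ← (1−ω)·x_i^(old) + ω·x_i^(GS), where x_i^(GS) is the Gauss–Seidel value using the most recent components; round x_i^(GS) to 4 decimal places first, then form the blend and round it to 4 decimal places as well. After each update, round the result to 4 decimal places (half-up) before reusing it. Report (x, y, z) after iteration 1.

Iteration 1:
  x: GS value = (7 - (3)·-1.0000 - (-1)·1.0000) / (7) = 1.5714;  x ← (1−ω)·3.0000 + ω·1.5714 = 2.1428
  y: GS value = (5 - (-2)·2.1428 - (1)·1.0000) / (5) = 1.6571;  y ← (1−ω)·-1.0000 + ω·1.6571 = 0.5943
  z: GS value = (-11 - (-2)·2.1428 - (-4)·0.5943) / (10) = -0.4337;  z ← (1−ω)·1.0000 + ω·-0.4337 = 0.1398

(2.1428, 0.5943, 0.1398)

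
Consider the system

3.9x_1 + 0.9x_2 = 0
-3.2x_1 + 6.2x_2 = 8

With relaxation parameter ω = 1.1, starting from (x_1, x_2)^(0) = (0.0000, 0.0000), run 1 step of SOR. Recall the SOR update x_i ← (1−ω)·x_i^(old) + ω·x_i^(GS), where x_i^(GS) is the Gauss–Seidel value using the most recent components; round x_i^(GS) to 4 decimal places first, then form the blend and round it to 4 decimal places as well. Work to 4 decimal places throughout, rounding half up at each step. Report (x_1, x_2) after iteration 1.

(0.0000, 1.4193)

Iteration 1:
  x_1: GS value = (0 - (0.9)·0.0000) / (3.9) = 0.0000;  x_1 ← (1−ω)·0.0000 + ω·0.0000 = 0.0000
  x_2: GS value = (8 - (-3.2)·0.0000) / (6.2) = 1.2903;  x_2 ← (1−ω)·0.0000 + ω·1.2903 = 1.4193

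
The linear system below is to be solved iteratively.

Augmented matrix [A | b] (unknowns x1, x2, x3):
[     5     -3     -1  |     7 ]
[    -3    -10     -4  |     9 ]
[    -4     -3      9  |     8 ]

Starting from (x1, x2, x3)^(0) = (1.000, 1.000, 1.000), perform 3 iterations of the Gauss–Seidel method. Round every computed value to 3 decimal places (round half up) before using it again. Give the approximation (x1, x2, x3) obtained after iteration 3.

Iteration 1:
  x1 = (7 - (-3)·1.000 - (-1)·1.000) / (5) = 2.200
  x2 = (9 - (-3)·2.200 - (-4)·1.000) / (-10) = -1.960
  x3 = (8 - (-4)·2.200 - (-3)·-1.960) / (9) = 1.213
Iteration 2:
  x1 = (7 - (-3)·-1.960 - (-1)·1.213) / (5) = 0.467
  x2 = (9 - (-3)·0.467 - (-4)·1.213) / (-10) = -1.525
  x3 = (8 - (-4)·0.467 - (-3)·-1.525) / (9) = 0.588
Iteration 3:
  x1 = (7 - (-3)·-1.525 - (-1)·0.588) / (5) = 0.603
  x2 = (9 - (-3)·0.603 - (-4)·0.588) / (-10) = -1.316
  x3 = (8 - (-4)·0.603 - (-3)·-1.316) / (9) = 0.718

(0.603, -1.316, 0.718)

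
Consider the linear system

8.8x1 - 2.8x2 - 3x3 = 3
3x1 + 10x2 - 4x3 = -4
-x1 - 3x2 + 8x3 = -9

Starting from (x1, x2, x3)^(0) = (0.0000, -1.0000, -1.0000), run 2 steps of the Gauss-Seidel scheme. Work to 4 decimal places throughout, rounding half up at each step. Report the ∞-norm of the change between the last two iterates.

0.1560

Iteration 1:
  x1 = (3 - (-2.8)·-1.0000 - (-3)·-1.0000) / (8.8) = -0.3182
  x2 = (-4 - (3)·-0.3182 - (-4)·-1.0000) / (10) = -0.7045
  x3 = (-9 - (-1)·-0.3182 - (-3)·-0.7045) / (8) = -1.4290
Iteration 2:
  x1 = (3 - (-2.8)·-0.7045 - (-3)·-1.4290) / (8.8) = -0.3704
  x2 = (-4 - (3)·-0.3704 - (-4)·-1.4290) / (10) = -0.8605
  x3 = (-9 - (-1)·-0.3704 - (-3)·-0.8605) / (8) = -1.4940
Change: (-0.0522, -0.1560, -0.0650) → max |·| = 0.1560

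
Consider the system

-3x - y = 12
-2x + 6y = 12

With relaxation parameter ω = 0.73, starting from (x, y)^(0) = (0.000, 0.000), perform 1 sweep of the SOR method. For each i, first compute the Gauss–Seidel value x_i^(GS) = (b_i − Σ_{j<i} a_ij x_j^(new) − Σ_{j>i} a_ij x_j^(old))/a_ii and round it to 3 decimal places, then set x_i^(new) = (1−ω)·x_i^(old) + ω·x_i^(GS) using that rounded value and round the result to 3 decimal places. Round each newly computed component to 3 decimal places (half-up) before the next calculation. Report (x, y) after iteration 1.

(-2.920, 0.750)

Iteration 1:
  x: GS value = (12 - (-1)·0.000) / (-3) = -4.000;  x ← (1−ω)·0.000 + ω·-4.000 = -2.920
  y: GS value = (12 - (-2)·-2.920) / (6) = 1.027;  y ← (1−ω)·0.000 + ω·1.027 = 0.750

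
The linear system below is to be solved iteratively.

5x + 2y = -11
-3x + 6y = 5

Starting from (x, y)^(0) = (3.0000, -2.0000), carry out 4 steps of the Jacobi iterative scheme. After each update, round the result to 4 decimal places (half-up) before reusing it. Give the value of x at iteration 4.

-1.9067

Iteration 1:
  x = (-11 - (2)·-2.0000) / (5) = -1.4000
  y = (5 - (-3)·3.0000) / (6) = 2.3333
Iteration 2:
  x = (-11 - (2)·2.3333) / (5) = -3.1333
  y = (5 - (-3)·-1.4000) / (6) = 0.1333
Iteration 3:
  x = (-11 - (2)·0.1333) / (5) = -2.2533
  y = (5 - (-3)·-3.1333) / (6) = -0.7333
Iteration 4:
  x = (-11 - (2)·-0.7333) / (5) = -1.9067
  y = (5 - (-3)·-2.2533) / (6) = -0.2933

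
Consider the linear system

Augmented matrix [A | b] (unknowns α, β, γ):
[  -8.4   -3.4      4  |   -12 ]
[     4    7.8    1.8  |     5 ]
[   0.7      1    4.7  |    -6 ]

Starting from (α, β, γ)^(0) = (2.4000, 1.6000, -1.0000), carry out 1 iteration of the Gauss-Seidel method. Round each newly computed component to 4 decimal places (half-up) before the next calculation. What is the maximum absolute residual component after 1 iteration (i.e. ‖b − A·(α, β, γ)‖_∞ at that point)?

Iteration 1:
  α = (-12 - (-3.4)·1.6000 - (4)·-1.0000) / (-8.4) = 0.3048
  β = (5 - (4)·0.3048 - (1.8)·-1.0000) / (7.8) = 0.7155
  γ = (-6 - (0.7)·0.3048 - (1)·0.7155) / (4.7) = -1.4742
Residual b − A·x = (-1.1102, 0.8535, -0.0001); ∞-norm = 1.1102

1.1102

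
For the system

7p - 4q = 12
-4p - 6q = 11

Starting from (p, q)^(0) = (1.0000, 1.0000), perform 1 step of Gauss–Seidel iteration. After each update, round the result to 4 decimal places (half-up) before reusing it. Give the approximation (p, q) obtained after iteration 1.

(2.2857, -3.3571)

Iteration 1:
  p = (12 - (-4)·1.0000) / (7) = 2.2857
  q = (11 - (-4)·2.2857) / (-6) = -3.3571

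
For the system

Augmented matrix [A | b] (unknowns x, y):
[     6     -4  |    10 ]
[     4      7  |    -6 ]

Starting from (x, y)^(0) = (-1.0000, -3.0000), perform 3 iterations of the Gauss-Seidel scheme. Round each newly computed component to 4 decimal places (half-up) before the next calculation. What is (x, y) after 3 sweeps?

Iteration 1:
  x = (10 - (-4)·-3.0000) / (6) = -0.3333
  y = (-6 - (4)·-0.3333) / (7) = -0.6667
Iteration 2:
  x = (10 - (-4)·-0.6667) / (6) = 1.2222
  y = (-6 - (4)·1.2222) / (7) = -1.5555
Iteration 3:
  x = (10 - (-4)·-1.5555) / (6) = 0.6297
  y = (-6 - (4)·0.6297) / (7) = -1.2170

(0.6297, -1.2170)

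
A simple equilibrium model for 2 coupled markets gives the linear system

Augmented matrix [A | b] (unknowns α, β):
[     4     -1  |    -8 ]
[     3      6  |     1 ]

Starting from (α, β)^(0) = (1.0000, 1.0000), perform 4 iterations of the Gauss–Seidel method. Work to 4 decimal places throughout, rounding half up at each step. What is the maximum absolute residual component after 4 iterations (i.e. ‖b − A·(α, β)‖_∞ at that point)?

0.0002

Iteration 1:
  α = (-8 - (-1)·1.0000) / (4) = -1.7500
  β = (1 - (3)·-1.7500) / (6) = 1.0417
Iteration 2:
  α = (-8 - (-1)·1.0417) / (4) = -1.7396
  β = (1 - (3)·-1.7396) / (6) = 1.0365
Iteration 3:
  α = (-8 - (-1)·1.0365) / (4) = -1.7409
  β = (1 - (3)·-1.7409) / (6) = 1.0371
Iteration 4:
  α = (-8 - (-1)·1.0371) / (4) = -1.7407
  β = (1 - (3)·-1.7407) / (6) = 1.0370
Residual b − A·x = (-0.0002, 0.0001); ∞-norm = 0.0002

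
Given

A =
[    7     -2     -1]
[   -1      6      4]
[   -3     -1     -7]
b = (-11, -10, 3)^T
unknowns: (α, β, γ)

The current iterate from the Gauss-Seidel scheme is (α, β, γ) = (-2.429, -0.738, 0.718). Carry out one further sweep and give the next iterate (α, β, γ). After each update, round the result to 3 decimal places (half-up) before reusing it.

One sweep:
  α = (-11 - (-2)·-0.738 - (-1)·0.718) / (7) = -1.680
  β = (-10 - (-1)·-1.680 - (4)·0.718) / (6) = -2.425
  γ = (3 - (-3)·-1.680 - (-1)·-2.425) / (-7) = 0.638

(-1.680, -2.425, 0.638)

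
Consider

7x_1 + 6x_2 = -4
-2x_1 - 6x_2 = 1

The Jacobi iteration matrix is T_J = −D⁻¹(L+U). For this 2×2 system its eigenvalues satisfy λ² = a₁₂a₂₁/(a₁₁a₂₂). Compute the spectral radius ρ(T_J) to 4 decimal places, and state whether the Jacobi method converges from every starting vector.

0.5345

a₁₂a₂₁/(a₁₁a₂₂) = (6)·(-2) / ((7)·(-6)) = 0.285714
ρ = √|0.285714| = √0.285714 = 0.5345
ρ < 1, so Jacobi converges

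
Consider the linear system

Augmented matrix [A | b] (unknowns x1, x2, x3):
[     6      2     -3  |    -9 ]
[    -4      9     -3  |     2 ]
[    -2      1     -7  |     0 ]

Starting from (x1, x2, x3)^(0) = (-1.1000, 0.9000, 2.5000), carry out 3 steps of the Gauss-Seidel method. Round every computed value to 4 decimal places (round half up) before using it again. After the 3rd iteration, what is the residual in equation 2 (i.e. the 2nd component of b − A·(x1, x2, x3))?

-0.2975

Iteration 1:
  x1 = (-9 - (2)·0.9000 - (-3)·2.5000) / (6) = -0.5500
  x2 = (2 - (-4)·-0.5500 - (-3)·2.5000) / (9) = 0.8111
  x3 = (0 - (-2)·-0.5500 - (1)·0.8111) / (-7) = 0.2730
Iteration 2:
  x1 = (-9 - (2)·0.8111 - (-3)·0.2730) / (6) = -1.6339
  x2 = (2 - (-4)·-1.6339 - (-3)·0.2730) / (9) = -0.4130
  x3 = (0 - (-2)·-1.6339 - (1)·-0.4130) / (-7) = 0.4078
Iteration 3:
  x1 = (-9 - (2)·-0.4130 - (-3)·0.4078) / (6) = -1.1584
  x2 = (2 - (-4)·-1.1584 - (-3)·0.4078) / (9) = -0.1567
  x3 = (0 - (-2)·-1.1584 - (1)·-0.1567) / (-7) = 0.3086
Residual b − A·x = (-0.8104, -0.2975, 0.0001)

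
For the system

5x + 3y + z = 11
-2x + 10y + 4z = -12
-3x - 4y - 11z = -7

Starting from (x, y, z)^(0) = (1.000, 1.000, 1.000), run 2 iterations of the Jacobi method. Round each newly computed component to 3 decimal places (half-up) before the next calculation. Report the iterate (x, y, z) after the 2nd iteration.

(3.040, -0.920, 0.764)

Iteration 1:
  x = (11 - (3)·1.000 - (1)·1.000) / (5) = 1.400
  y = (-12 - (-2)·1.000 - (4)·1.000) / (10) = -1.400
  z = (-7 - (-3)·1.000 - (-4)·1.000) / (-11) = 0.000
Iteration 2:
  x = (11 - (3)·-1.400 - (1)·0.000) / (5) = 3.040
  y = (-12 - (-2)·1.400 - (4)·0.000) / (10) = -0.920
  z = (-7 - (-3)·1.400 - (-4)·-1.400) / (-11) = 0.764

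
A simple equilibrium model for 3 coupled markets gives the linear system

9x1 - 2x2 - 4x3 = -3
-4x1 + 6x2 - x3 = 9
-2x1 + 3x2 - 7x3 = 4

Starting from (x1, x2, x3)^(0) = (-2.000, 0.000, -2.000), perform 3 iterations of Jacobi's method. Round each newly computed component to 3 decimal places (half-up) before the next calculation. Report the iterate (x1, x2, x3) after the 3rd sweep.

Iteration 1:
  x1 = (-3 - (-2)·0.000 - (-4)·-2.000) / (9) = -1.222
  x2 = (9 - (-4)·-2.000 - (-1)·-2.000) / (6) = -0.167
  x3 = (4 - (-2)·-2.000 - (3)·0.000) / (-7) = 0.000
Iteration 2:
  x1 = (-3 - (-2)·-0.167 - (-4)·0.000) / (9) = -0.370
  x2 = (9 - (-4)·-1.222 - (-1)·0.000) / (6) = 0.685
  x3 = (4 - (-2)·-1.222 - (3)·-0.167) / (-7) = -0.294
Iteration 3:
  x1 = (-3 - (-2)·0.685 - (-4)·-0.294) / (9) = -0.312
  x2 = (9 - (-4)·-0.370 - (-1)·-0.294) / (6) = 1.204
  x3 = (4 - (-2)·-0.370 - (3)·0.685) / (-7) = -0.172

(-0.312, 1.204, -0.172)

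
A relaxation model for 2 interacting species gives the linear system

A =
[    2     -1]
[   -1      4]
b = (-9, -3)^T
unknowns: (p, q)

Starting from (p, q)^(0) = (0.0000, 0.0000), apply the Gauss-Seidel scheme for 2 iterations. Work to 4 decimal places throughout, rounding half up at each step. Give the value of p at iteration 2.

-5.4375

Iteration 1:
  p = (-9 - (-1)·0.0000) / (2) = -4.5000
  q = (-3 - (-1)·-4.5000) / (4) = -1.8750
Iteration 2:
  p = (-9 - (-1)·-1.8750) / (2) = -5.4375
  q = (-3 - (-1)·-5.4375) / (4) = -2.1094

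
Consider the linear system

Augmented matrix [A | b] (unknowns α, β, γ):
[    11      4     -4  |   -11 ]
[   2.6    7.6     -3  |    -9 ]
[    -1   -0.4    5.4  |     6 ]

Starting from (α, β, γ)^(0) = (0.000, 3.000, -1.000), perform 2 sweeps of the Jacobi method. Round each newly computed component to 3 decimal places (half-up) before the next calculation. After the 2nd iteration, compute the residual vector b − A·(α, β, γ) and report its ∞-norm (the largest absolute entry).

Iteration 1:
  α = (-11 - (4)·3.000 - (-4)·-1.000) / (11) = -2.455
  β = (-9 - (2.6)·0.000 - (-3)·-1.000) / (7.6) = -1.579
  γ = (6 - (-1)·0.000 - (-0.4)·3.000) / (5.4) = 1.333
Iteration 2:
  α = (-11 - (4)·-1.579 - (-4)·1.333) / (11) = 0.059
  β = (-9 - (2.6)·-2.455 - (-3)·1.333) / (7.6) = 0.182
  γ = (6 - (-1)·-2.455 - (-0.4)·-1.579) / (5.4) = 0.540
Residual b − A·x = (-10.217, -8.917, 3.216); ∞-norm = 10.217

10.217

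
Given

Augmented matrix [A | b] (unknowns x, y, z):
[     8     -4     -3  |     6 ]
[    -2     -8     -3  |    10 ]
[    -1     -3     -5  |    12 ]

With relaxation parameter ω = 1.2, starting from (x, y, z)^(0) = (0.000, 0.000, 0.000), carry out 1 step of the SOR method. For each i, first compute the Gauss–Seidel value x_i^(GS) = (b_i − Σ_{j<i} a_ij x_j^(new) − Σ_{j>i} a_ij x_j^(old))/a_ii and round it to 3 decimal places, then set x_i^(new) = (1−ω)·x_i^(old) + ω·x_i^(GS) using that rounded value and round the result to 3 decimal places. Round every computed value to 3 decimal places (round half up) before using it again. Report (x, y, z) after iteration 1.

Iteration 1:
  x: GS value = (6 - (-4)·0.000 - (-3)·0.000) / (8) = 0.750;  x ← (1−ω)·0.000 + ω·0.750 = 0.900
  y: GS value = (10 - (-2)·0.900 - (-3)·0.000) / (-8) = -1.475;  y ← (1−ω)·0.000 + ω·-1.475 = -1.770
  z: GS value = (12 - (-1)·0.900 - (-3)·-1.770) / (-5) = -1.518;  z ← (1−ω)·0.000 + ω·-1.518 = -1.822

(0.900, -1.770, -1.822)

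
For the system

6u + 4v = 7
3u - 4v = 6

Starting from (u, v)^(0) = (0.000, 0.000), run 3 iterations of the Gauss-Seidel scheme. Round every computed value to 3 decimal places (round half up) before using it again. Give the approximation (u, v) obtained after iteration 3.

Iteration 1:
  u = (7 - (4)·0.000) / (6) = 1.167
  v = (6 - (3)·1.167) / (-4) = -0.625
Iteration 2:
  u = (7 - (4)·-0.625) / (6) = 1.583
  v = (6 - (3)·1.583) / (-4) = -0.313
Iteration 3:
  u = (7 - (4)·-0.313) / (6) = 1.375
  v = (6 - (3)·1.375) / (-4) = -0.469

(1.375, -0.469)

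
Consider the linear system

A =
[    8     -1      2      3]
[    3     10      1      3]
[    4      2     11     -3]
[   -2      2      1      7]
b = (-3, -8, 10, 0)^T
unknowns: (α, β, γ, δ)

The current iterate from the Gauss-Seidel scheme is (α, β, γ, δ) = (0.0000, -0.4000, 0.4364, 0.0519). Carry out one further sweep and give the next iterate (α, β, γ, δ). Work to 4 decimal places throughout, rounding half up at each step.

One sweep:
  α = (-3 - (-1)·-0.4000 - (2)·0.4364 - (3)·0.0519) / (8) = -0.5536
  β = (-8 - (3)·-0.5536 - (1)·0.4364 - (3)·0.0519) / (10) = -0.6931
  γ = (10 - (4)·-0.5536 - (2)·-0.6931 - (-3)·0.0519) / (11) = 1.2506
  δ = (0 - (-2)·-0.5536 - (2)·-0.6931 - (1)·1.2506) / (7) = -0.1388

(-0.5536, -0.6931, 1.2506, -0.1388)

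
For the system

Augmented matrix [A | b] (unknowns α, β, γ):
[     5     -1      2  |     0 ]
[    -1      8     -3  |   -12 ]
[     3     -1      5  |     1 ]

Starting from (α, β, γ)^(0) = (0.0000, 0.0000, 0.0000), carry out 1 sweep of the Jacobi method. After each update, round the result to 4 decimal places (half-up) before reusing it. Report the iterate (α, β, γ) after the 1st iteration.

Iteration 1:
  α = (0 - (-1)·0.0000 - (2)·0.0000) / (5) = 0.0000
  β = (-12 - (-1)·0.0000 - (-3)·0.0000) / (8) = -1.5000
  γ = (1 - (3)·0.0000 - (-1)·0.0000) / (5) = 0.2000

(0.0000, -1.5000, 0.2000)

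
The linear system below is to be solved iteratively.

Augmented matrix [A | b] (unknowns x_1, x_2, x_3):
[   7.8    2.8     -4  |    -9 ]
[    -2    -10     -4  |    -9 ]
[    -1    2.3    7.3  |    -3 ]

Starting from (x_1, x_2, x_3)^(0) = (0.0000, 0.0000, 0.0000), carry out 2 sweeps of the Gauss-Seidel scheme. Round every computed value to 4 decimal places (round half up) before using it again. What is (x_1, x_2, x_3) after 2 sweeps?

(-2.0343, 1.6770, -1.2180)

Iteration 1:
  x_1 = (-9 - (2.8)·0.0000 - (-4)·0.0000) / (7.8) = -1.1538
  x_2 = (-9 - (-2)·-1.1538 - (-4)·0.0000) / (-10) = 1.1308
  x_3 = (-3 - (-1)·-1.1538 - (2.3)·1.1308) / (7.3) = -0.9253
Iteration 2:
  x_1 = (-9 - (2.8)·1.1308 - (-4)·-0.9253) / (7.8) = -2.0343
  x_2 = (-9 - (-2)·-2.0343 - (-4)·-0.9253) / (-10) = 1.6770
  x_3 = (-3 - (-1)·-2.0343 - (2.3)·1.6770) / (7.3) = -1.2180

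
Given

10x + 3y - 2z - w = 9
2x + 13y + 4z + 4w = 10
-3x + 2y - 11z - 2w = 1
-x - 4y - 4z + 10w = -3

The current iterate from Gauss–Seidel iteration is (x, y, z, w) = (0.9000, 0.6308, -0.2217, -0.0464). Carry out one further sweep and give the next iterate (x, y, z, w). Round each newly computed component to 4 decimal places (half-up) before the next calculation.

One sweep:
  x = (9 - (3)·0.6308 - (-2)·-0.2217 - (-1)·-0.0464) / (10) = 0.6618
  y = (10 - (2)·0.6618 - (4)·-0.2217 - (4)·-0.0464) / (13) = 0.7499
  z = (1 - (-3)·0.6618 - (2)·0.7499 - (-2)·-0.0464) / (-11) = -0.1266
  w = (-3 - (-1)·0.6618 - (-4)·0.7499 - (-4)·-0.1266) / (10) = 0.0155

(0.6618, 0.7499, -0.1266, 0.0155)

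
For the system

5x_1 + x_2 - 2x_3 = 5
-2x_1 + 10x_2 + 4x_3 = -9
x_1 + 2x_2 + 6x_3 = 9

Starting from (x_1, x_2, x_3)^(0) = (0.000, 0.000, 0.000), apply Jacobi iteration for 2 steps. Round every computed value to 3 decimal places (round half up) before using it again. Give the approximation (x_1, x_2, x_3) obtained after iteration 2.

(1.780, -1.300, 1.633)

Iteration 1:
  x_1 = (5 - (1)·0.000 - (-2)·0.000) / (5) = 1.000
  x_2 = (-9 - (-2)·0.000 - (4)·0.000) / (10) = -0.900
  x_3 = (9 - (1)·0.000 - (2)·0.000) / (6) = 1.500
Iteration 2:
  x_1 = (5 - (1)·-0.900 - (-2)·1.500) / (5) = 1.780
  x_2 = (-9 - (-2)·1.000 - (4)·1.500) / (10) = -1.300
  x_3 = (9 - (1)·1.000 - (2)·-0.900) / (6) = 1.633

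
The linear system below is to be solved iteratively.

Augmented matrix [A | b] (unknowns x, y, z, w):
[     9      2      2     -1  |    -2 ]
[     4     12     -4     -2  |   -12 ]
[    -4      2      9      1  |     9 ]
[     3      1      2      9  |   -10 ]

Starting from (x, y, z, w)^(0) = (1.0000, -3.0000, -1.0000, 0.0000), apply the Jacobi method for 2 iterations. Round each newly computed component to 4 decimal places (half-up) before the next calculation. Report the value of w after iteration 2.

-1.6173

Iteration 1:
  x = (-2 - (2)·-3.0000 - (2)·-1.0000 - (-1)·0.0000) / (9) = 0.6667
  y = (-12 - (4)·1.0000 - (-4)·-1.0000 - (-2)·0.0000) / (12) = -1.6667
  z = (9 - (-4)·1.0000 - (2)·-3.0000 - (1)·0.0000) / (9) = 2.1111
  w = (-10 - (3)·1.0000 - (1)·-3.0000 - (2)·-1.0000) / (9) = -0.8889
Iteration 2:
  x = (-2 - (2)·-1.6667 - (2)·2.1111 - (-1)·-0.8889) / (9) = -0.4197
  y = (-12 - (4)·0.6667 - (-4)·2.1111 - (-2)·-0.8889) / (12) = -0.6667
  z = (9 - (-4)·0.6667 - (2)·-1.6667 - (1)·-0.8889) / (9) = 1.7655
  w = (-10 - (3)·0.6667 - (1)·-1.6667 - (2)·2.1111) / (9) = -1.6173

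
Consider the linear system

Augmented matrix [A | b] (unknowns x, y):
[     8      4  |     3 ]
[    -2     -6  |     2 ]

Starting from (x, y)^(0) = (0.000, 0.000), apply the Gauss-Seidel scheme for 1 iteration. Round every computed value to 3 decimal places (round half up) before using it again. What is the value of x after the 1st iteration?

Iteration 1:
  x = (3 - (4)·0.000) / (8) = 0.375
  y = (2 - (-2)·0.375) / (-6) = -0.458

0.375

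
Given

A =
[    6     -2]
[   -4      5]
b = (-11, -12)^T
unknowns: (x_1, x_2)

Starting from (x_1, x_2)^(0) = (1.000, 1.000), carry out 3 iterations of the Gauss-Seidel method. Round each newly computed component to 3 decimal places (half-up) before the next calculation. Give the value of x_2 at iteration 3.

-5.154

Iteration 1:
  x_1 = (-11 - (-2)·1.000) / (6) = -1.500
  x_2 = (-12 - (-4)·-1.500) / (5) = -3.600
Iteration 2:
  x_1 = (-11 - (-2)·-3.600) / (6) = -3.033
  x_2 = (-12 - (-4)·-3.033) / (5) = -4.826
Iteration 3:
  x_1 = (-11 - (-2)·-4.826) / (6) = -3.442
  x_2 = (-12 - (-4)·-3.442) / (5) = -5.154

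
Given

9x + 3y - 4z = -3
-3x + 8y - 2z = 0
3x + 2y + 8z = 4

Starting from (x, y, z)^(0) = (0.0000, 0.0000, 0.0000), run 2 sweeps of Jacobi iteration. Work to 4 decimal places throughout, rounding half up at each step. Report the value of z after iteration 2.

0.6250

Iteration 1:
  x = (-3 - (3)·0.0000 - (-4)·0.0000) / (9) = -0.3333
  y = (0 - (-3)·0.0000 - (-2)·0.0000) / (8) = 0.0000
  z = (4 - (3)·0.0000 - (2)·0.0000) / (8) = 0.5000
Iteration 2:
  x = (-3 - (3)·0.0000 - (-4)·0.5000) / (9) = -0.1111
  y = (0 - (-3)·-0.3333 - (-2)·0.5000) / (8) = 0.0000
  z = (4 - (3)·-0.3333 - (2)·0.0000) / (8) = 0.6250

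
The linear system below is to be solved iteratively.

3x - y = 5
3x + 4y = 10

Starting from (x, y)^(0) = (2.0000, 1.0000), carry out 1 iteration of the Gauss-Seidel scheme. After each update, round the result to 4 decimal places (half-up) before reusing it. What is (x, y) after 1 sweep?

(2.0000, 1.0000)

Iteration 1:
  x = (5 - (-1)·1.0000) / (3) = 2.0000
  y = (10 - (3)·2.0000) / (4) = 1.0000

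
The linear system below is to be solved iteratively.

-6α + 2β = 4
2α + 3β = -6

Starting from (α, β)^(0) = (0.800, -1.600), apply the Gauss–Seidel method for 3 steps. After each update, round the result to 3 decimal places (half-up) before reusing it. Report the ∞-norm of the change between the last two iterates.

Iteration 1:
  α = (4 - (2)·-1.600) / (-6) = -1.200
  β = (-6 - (2)·-1.200) / (3) = -1.200
Iteration 2:
  α = (4 - (2)·-1.200) / (-6) = -1.067
  β = (-6 - (2)·-1.067) / (3) = -1.289
Iteration 3:
  α = (4 - (2)·-1.289) / (-6) = -1.096
  β = (-6 - (2)·-1.096) / (3) = -1.269
Change: (-0.029, 0.020) → max |·| = 0.029

0.029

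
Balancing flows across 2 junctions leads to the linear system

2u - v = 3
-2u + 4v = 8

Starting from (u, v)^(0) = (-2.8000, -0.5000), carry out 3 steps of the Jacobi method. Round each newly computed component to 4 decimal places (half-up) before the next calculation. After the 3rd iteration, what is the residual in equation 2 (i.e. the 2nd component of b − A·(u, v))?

2.0250

Iteration 1:
  u = (3 - (-1)·-0.5000) / (2) = 1.2500
  v = (8 - (-2)·-2.8000) / (4) = 0.6000
Iteration 2:
  u = (3 - (-1)·0.6000) / (2) = 1.8000
  v = (8 - (-2)·1.2500) / (4) = 2.6250
Iteration 3:
  u = (3 - (-1)·2.6250) / (2) = 2.8125
  v = (8 - (-2)·1.8000) / (4) = 2.9000
Residual b − A·x = (0.2750, 2.0250)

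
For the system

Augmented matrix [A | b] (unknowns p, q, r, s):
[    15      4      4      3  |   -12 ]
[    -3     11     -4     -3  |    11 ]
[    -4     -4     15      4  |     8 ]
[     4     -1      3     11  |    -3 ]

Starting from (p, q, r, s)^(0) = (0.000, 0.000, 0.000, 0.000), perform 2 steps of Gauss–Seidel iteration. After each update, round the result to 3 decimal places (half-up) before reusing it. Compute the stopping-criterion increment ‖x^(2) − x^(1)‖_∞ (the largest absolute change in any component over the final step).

Iteration 1:
  p = (-12 - (4)·0.000 - (4)·0.000 - (3)·0.000) / (15) = -0.800
  q = (11 - (-3)·-0.800 - (-4)·0.000 - (-3)·0.000) / (11) = 0.782
  r = (8 - (-4)·-0.800 - (-4)·0.782 - (4)·0.000) / (15) = 0.529
  s = (-3 - (4)·-0.800 - (-1)·0.782 - (3)·0.529) / (11) = -0.055
Iteration 2:
  p = (-12 - (4)·0.782 - (4)·0.529 - (3)·-0.055) / (15) = -1.139
  q = (11 - (-3)·-1.139 - (-4)·0.529 - (-3)·-0.055) / (11) = 0.867
  r = (8 - (-4)·-1.139 - (-4)·0.867 - (4)·-0.055) / (15) = 0.475
  s = (-3 - (4)·-1.139 - (-1)·0.867 - (3)·0.475) / (11) = 0.091
Change: (-0.339, 0.085, -0.054, 0.146) → max |·| = 0.339

0.339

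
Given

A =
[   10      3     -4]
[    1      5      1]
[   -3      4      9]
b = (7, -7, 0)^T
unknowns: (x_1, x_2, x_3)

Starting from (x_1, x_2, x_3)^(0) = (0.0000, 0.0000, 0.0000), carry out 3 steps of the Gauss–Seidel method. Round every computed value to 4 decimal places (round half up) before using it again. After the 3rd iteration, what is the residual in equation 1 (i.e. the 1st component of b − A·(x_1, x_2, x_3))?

Iteration 1:
  x_1 = (7 - (3)·0.0000 - (-4)·0.0000) / (10) = 0.7000
  x_2 = (-7 - (1)·0.7000 - (1)·0.0000) / (5) = -1.5400
  x_3 = (0 - (-3)·0.7000 - (4)·-1.5400) / (9) = 0.9178
Iteration 2:
  x_1 = (7 - (3)·-1.5400 - (-4)·0.9178) / (10) = 1.5291
  x_2 = (-7 - (1)·1.5291 - (1)·0.9178) / (5) = -1.8894
  x_3 = (0 - (-3)·1.5291 - (4)·-1.8894) / (9) = 1.3494
Iteration 3:
  x_1 = (7 - (3)·-1.8894 - (-4)·1.3494) / (10) = 1.8066
  x_2 = (-7 - (1)·1.8066 - (1)·1.3494) / (5) = -2.0312
  x_3 = (0 - (-3)·1.8066 - (4)·-2.0312) / (9) = 1.5050
Residual b − A·x = (1.0476, -0.1556, -0.0004)

1.0476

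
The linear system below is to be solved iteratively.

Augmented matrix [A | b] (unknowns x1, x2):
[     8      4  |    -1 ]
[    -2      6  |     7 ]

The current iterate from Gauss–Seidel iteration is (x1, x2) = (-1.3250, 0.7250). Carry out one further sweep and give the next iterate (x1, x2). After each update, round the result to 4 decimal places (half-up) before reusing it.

One sweep:
  x1 = (-1 - (4)·0.7250) / (8) = -0.4875
  x2 = (7 - (-2)·-0.4875) / (6) = 1.0042

(-0.4875, 1.0042)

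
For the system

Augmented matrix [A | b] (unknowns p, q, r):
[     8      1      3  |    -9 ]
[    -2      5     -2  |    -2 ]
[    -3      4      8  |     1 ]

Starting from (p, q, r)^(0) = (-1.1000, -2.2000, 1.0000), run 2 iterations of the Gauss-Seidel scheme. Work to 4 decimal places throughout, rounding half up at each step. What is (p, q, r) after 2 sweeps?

Iteration 1:
  p = (-9 - (1)·-2.2000 - (3)·1.0000) / (8) = -1.2250
  q = (-2 - (-2)·-1.2250 - (-2)·1.0000) / (5) = -0.4900
  r = (1 - (-3)·-1.2250 - (4)·-0.4900) / (8) = -0.0894
Iteration 2:
  p = (-9 - (1)·-0.4900 - (3)·-0.0894) / (8) = -1.0302
  q = (-2 - (-2)·-1.0302 - (-2)·-0.0894) / (5) = -0.8478
  r = (1 - (-3)·-1.0302 - (4)·-0.8478) / (8) = 0.1626

(-1.0302, -0.8478, 0.1626)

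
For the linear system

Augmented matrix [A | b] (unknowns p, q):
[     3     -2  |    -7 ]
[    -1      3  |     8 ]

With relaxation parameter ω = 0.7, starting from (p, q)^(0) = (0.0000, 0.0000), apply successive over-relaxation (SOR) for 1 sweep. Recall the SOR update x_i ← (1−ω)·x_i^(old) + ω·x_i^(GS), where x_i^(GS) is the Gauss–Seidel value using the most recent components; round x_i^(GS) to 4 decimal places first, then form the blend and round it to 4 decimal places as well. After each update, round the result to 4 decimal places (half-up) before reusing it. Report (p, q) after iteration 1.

Iteration 1:
  p: GS value = (-7 - (-2)·0.0000) / (3) = -2.3333;  p ← (1−ω)·0.0000 + ω·-2.3333 = -1.6333
  q: GS value = (8 - (-1)·-1.6333) / (3) = 2.1222;  q ← (1−ω)·0.0000 + ω·2.1222 = 1.4855

(-1.6333, 1.4855)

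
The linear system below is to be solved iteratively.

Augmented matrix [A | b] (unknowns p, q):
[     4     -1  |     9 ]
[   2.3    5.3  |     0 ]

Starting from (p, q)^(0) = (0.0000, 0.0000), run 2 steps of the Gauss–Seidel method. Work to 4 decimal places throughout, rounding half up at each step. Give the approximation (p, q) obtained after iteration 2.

(2.0059, -0.8705)

Iteration 1:
  p = (9 - (-1)·0.0000) / (4) = 2.2500
  q = (0 - (2.3)·2.2500) / (5.3) = -0.9764
Iteration 2:
  p = (9 - (-1)·-0.9764) / (4) = 2.0059
  q = (0 - (2.3)·2.0059) / (5.3) = -0.8705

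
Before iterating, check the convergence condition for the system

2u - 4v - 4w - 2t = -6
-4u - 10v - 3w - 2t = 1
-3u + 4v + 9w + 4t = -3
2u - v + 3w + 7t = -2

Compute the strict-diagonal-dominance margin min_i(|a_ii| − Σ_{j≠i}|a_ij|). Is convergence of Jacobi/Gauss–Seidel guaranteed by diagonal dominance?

row 1: |2| − (4+4+2) = -8
row 2: |-10| − (4+3+2) = 1
row 3: |9| − (3+4+4) = -2
row 4: |7| − (2+1+3) = 1
minimum over rows = -8 → not strictly diagonally dominant

-8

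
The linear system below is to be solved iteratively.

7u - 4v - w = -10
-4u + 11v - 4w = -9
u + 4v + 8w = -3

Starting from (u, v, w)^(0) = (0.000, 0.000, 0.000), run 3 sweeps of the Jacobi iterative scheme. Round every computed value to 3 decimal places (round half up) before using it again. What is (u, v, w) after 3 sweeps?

Iteration 1:
  u = (-10 - (-4)·0.000 - (-1)·0.000) / (7) = -1.429
  v = (-9 - (-4)·0.000 - (-4)·0.000) / (11) = -0.818
  w = (-3 - (1)·0.000 - (4)·0.000) / (8) = -0.375
Iteration 2:
  u = (-10 - (-4)·-0.818 - (-1)·-0.375) / (7) = -1.950
  v = (-9 - (-4)·-1.429 - (-4)·-0.375) / (11) = -1.474
  w = (-3 - (1)·-1.429 - (4)·-0.818) / (8) = 0.213
Iteration 3:
  u = (-10 - (-4)·-1.474 - (-1)·0.213) / (7) = -2.240
  v = (-9 - (-4)·-1.950 - (-4)·0.213) / (11) = -1.450
  w = (-3 - (1)·-1.950 - (4)·-1.474) / (8) = 0.606

(-2.240, -1.450, 0.606)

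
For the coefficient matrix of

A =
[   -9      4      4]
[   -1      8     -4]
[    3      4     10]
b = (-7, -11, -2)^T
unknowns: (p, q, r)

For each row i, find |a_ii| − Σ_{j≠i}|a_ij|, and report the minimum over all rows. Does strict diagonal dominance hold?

1

row 1: |-9| − (4+4) = 1
row 2: |8| − (1+4) = 3
row 3: |10| − (3+4) = 3
minimum over rows = 1 → strictly diagonally dominant (convergence guaranteed)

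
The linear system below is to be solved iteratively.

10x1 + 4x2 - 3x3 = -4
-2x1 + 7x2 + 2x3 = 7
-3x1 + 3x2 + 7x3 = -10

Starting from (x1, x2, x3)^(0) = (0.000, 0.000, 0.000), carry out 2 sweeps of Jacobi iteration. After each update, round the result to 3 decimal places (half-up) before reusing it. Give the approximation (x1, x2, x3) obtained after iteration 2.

(-1.229, 1.294, -2.029)

Iteration 1:
  x1 = (-4 - (4)·0.000 - (-3)·0.000) / (10) = -0.400
  x2 = (7 - (-2)·0.000 - (2)·0.000) / (7) = 1.000
  x3 = (-10 - (-3)·0.000 - (3)·0.000) / (7) = -1.429
Iteration 2:
  x1 = (-4 - (4)·1.000 - (-3)·-1.429) / (10) = -1.229
  x2 = (7 - (-2)·-0.400 - (2)·-1.429) / (7) = 1.294
  x3 = (-10 - (-3)·-0.400 - (3)·1.000) / (7) = -2.029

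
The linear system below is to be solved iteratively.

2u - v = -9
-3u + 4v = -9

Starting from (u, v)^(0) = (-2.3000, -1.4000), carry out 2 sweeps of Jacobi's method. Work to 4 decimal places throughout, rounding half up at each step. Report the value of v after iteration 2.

-6.1500

Iteration 1:
  u = (-9 - (-1)·-1.4000) / (2) = -5.2000
  v = (-9 - (-3)·-2.3000) / (4) = -3.9750
Iteration 2:
  u = (-9 - (-1)·-3.9750) / (2) = -6.4875
  v = (-9 - (-3)·-5.2000) / (4) = -6.1500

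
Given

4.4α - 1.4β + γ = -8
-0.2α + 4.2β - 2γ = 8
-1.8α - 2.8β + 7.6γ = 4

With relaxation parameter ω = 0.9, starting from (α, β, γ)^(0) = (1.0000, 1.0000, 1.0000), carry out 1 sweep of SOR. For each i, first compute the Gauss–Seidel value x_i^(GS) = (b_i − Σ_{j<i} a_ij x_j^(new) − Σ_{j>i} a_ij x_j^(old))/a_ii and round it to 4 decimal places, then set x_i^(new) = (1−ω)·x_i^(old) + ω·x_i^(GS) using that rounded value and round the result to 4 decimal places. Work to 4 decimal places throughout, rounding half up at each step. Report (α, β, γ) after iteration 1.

(-1.4546, 2.1805, 0.9866)

Iteration 1:
  α: GS value = (-8 - (-1.4)·1.0000 - (1)·1.0000) / (4.4) = -1.7273;  α ← (1−ω)·1.0000 + ω·-1.7273 = -1.4546
  β: GS value = (8 - (-0.2)·-1.4546 - (-2)·1.0000) / (4.2) = 2.3117;  β ← (1−ω)·1.0000 + ω·2.3117 = 2.1805
  γ: GS value = (4 - (-1.8)·-1.4546 - (-2.8)·2.1805) / (7.6) = 0.9851;  γ ← (1−ω)·1.0000 + ω·0.9851 = 0.9866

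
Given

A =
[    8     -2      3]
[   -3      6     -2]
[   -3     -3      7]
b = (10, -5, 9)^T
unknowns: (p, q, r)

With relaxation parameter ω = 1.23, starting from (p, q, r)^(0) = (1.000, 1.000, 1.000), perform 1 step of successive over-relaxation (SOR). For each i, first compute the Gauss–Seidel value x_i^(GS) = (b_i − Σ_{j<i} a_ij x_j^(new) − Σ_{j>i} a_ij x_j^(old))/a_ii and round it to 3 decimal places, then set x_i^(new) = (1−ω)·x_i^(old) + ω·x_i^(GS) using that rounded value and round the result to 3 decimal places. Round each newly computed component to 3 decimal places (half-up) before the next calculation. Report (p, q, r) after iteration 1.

(1.154, -0.135, 1.888)

Iteration 1:
  p: GS value = (10 - (-2)·1.000 - (3)·1.000) / (8) = 1.125;  p ← (1−ω)·1.000 + ω·1.125 = 1.154
  q: GS value = (-5 - (-3)·1.154 - (-2)·1.000) / (6) = 0.077;  q ← (1−ω)·1.000 + ω·0.077 = -0.135
  r: GS value = (9 - (-3)·1.154 - (-3)·-0.135) / (7) = 1.722;  r ← (1−ω)·1.000 + ω·1.722 = 1.888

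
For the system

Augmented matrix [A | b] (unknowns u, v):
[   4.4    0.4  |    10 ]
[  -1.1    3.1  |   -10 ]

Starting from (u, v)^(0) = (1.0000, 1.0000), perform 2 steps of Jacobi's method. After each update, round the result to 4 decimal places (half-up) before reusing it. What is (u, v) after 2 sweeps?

(2.5337, -2.4516)

Iteration 1:
  u = (10 - (0.4)·1.0000) / (4.4) = 2.1818
  v = (-10 - (-1.1)·1.0000) / (3.1) = -2.8710
Iteration 2:
  u = (10 - (0.4)·-2.8710) / (4.4) = 2.5337
  v = (-10 - (-1.1)·2.1818) / (3.1) = -2.4516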